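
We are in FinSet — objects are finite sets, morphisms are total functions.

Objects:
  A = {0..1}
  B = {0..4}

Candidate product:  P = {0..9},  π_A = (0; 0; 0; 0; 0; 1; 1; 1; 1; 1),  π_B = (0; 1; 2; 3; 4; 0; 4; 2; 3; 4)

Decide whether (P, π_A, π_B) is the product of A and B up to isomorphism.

|A|·|B| = 2·5 = 10;  |P| = 10
Check the pairing map k ↦ (π_A(k), π_B(k)):
  0 ↦ (0,0)
  1 ↦ (0,1)
  2 ↦ (0,2)
  3 ↦ (0,3)
  4 ↦ (0,4)
  5 ↦ (1,0)
  6 ↦ (1,4)
  7 ↦ (1,2)
  8 ↦ (1,3)
  9 ↦ (1,4)  ✗ repeats pair of k=6
distinct pairs in image: 9 / 10 needed
  → (1,4) hit at k=6 and k=9

Answer: NOT A VALID PRODUCT — duplicate pair at indices 9,6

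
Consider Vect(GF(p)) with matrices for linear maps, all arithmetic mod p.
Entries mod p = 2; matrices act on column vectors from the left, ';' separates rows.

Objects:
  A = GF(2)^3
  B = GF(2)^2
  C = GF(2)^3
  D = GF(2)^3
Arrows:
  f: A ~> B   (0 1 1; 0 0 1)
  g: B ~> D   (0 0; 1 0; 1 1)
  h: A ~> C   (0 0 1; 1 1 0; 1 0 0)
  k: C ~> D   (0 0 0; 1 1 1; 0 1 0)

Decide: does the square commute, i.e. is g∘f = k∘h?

Answer: DOES NOT COMMUTE

Work:
Path 1 = f;g:
  e0=[1,0,0] f~>[0,0] g~>[0,0,0]
  e1=[0,1,0] f~>[1,0] g~>[0,1,1]
  e2=[0,0,1] f~>[1,1] g~>[0,1,0]
  result₁ = (0 0 0; 0 1 1; 0 1 0)
Path 2 = h;k:
  e0=[1,0,0] h~>[0,1,1] k~>[0,0,1]
  e1=[0,1,0] h~>[0,1,0] k~>[0,1,1]
  e2=[0,0,1] h~>[1,0,0] k~>[0,1,0]
  result₂ = (0 0 0; 0 1 1; 1 1 0)
Equal? differ; not commutative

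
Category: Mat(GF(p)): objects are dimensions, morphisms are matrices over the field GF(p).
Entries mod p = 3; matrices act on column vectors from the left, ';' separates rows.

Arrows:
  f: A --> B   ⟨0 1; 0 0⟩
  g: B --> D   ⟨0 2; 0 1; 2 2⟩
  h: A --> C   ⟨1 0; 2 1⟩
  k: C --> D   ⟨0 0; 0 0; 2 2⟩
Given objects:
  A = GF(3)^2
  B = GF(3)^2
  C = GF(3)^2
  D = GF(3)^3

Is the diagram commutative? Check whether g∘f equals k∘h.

Answer: COMMUTES

Work:
Path 1 = f;g:
  e0=[1,0] f-->[0,0] g-->[0,0,0]
  e1=[0,1] f-->[1,0] g-->[0,0,2]
  ⟦path⟧₁ = ⟨0 0; 0 0; 0 2⟩
Path 2 = h;k:
  e0=[1,0] h-->[1,2] k-->[0,0,0]
  e1=[0,1] h-->[0,1] k-->[0,0,2]
  ⟦path⟧₂ = ⟨0 0; 0 0; 0 2⟩
Equal? equal; square commutes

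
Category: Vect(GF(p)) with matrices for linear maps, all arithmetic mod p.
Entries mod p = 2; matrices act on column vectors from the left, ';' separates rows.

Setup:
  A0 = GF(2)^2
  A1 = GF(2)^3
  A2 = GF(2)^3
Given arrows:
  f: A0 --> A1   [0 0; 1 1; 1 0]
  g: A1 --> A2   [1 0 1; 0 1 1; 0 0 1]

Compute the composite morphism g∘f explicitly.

Answer: [1 0; 0 1; 1 0]

Work:
  e0=[1,0] f-->[0,1,1] g-->[1,0,1]
  e1=[0,1] f-->[0,1,0] g-->[0,1,0]
⟦path⟧: [1 0; 0 1; 1 0]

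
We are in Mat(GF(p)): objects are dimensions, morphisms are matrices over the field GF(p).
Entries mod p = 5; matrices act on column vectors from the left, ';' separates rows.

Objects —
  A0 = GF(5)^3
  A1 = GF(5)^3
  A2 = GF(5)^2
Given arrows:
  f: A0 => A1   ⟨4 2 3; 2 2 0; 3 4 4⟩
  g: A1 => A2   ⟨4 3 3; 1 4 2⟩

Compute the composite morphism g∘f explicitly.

  e0=[1,0,0] f=>[4,2,3] g=>[1,3]
  e1=[0,1,0] f=>[2,2,4] g=>[1,3]
  e2=[0,0,1] f=>[3,0,4] g=>[4,1]
⟦path⟧: ⟨1 1 4; 3 3 1⟩

Answer: ⟨1 1 4; 3 3 1⟩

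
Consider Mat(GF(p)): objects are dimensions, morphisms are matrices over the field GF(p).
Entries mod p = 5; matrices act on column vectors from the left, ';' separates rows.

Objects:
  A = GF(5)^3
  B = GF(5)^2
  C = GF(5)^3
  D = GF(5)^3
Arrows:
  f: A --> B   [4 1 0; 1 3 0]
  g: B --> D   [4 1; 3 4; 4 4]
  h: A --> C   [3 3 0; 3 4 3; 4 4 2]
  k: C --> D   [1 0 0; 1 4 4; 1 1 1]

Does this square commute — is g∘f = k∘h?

Along f;g (path 1):
  e0=[1,0,0] f-->[4,1] g-->[2,1,0]
  e1=[0,1,0] f-->[1,3] g-->[2,0,1]
  e2=[0,0,1] f-->[0,0] g-->[0,0,0]
  composite₁ = [2 2 0; 1 0 0; 0 1 0]
Along h;k (path 2):
  e0=[1,0,0] h-->[3,3,4] k-->[3,1,0]
  e1=[0,1,0] h-->[3,4,4] k-->[3,0,1]
  e2=[0,0,1] h-->[0,3,2] k-->[0,0,0]
  composite₂ = [3 3 0; 1 0 0; 0 1 0]
Equal? differ; not commutative

Answer: DOES NOT COMMUTE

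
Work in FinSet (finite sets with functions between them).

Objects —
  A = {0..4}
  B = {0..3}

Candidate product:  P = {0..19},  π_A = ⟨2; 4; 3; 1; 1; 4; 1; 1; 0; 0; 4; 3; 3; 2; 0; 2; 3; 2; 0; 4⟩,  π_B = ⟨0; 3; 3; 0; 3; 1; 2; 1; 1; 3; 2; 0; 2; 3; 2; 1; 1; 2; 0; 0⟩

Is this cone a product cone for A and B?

|A|·|B| = 5·4 = 20;  |P| = 20
Check the pairing map k ↦ (π_A(k), π_B(k)):
  0 ↦ (2,0)
  1 ↦ (4,3)
  2 ↦ (3,3)
  3 ↦ (1,0)
  4 ↦ (1,3)
  5 ↦ (4,1)
  6 ↦ (1,2)
  7 ↦ (1,1)
  8 ↦ (0,1)
  9 ↦ (0,3)
  10 ↦ (4,2)
  11 ↦ (3,0)
  12 ↦ (3,2)
  13 ↦ (2,3)
  14 ↦ (0,2)
  15 ↦ (2,1)
  16 ↦ (3,1)
  17 ↦ (2,2)
  18 ↦ (0,0)
  19 ↦ (4,0)
distinct pairs in image: 20 / 20 needed
  → bijection onto A×B; projections well-typed.

Answer: VALID PRODUCT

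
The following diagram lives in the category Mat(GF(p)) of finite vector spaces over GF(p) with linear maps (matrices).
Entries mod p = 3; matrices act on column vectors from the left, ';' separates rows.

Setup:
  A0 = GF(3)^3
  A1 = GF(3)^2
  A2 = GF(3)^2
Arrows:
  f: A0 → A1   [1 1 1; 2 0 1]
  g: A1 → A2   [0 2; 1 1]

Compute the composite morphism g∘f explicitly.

  e0=⟨1,0,0⟩ f→⟨1,2⟩ g→⟨1,0⟩
  e1=⟨0,1,0⟩ f→⟨1,0⟩ g→⟨0,1⟩
  e2=⟨0,0,1⟩ f→⟨1,1⟩ g→⟨2,2⟩
⟦path⟧: [1 0 2; 0 1 2]

Answer: [1 0 2; 0 1 2]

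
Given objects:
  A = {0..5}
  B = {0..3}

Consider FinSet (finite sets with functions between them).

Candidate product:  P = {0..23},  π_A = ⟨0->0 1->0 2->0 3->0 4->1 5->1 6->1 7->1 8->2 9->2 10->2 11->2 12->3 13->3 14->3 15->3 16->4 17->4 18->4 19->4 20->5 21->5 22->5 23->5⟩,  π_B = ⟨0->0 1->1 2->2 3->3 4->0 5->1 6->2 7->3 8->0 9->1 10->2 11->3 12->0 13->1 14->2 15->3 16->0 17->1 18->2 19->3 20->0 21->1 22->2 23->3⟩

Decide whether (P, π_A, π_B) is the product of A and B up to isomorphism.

Answer: VALID PRODUCT

Derivation:
|A|·|B| = 6·4 = 24;  |P| = 24
Check the pairing map k ↦ (π_A(k), π_B(k)):
  0 -> (0,0)
  1 -> (0,1)
  2 -> (0,2)
  3 -> (0,3)
  4 -> (1,0)
  5 -> (1,1)
  6 -> (1,2)
  7 -> (1,3)
  8 -> (2,0)
  9 -> (2,1)
  10 -> (2,2)
  11 -> (2,3)
  12 -> (3,0)
  13 -> (3,1)
  14 -> (3,2)
  15 -> (3,3)
  16 -> (4,0)
  17 -> (4,1)
  18 -> (4,2)
  19 -> (4,3)
  20 -> (5,0)
  21 -> (5,1)
  22 -> (5,2)
  23 -> (5,3)
distinct pairs in image: 24 / 24 needed
  → bijection onto A×B; projections well-typed.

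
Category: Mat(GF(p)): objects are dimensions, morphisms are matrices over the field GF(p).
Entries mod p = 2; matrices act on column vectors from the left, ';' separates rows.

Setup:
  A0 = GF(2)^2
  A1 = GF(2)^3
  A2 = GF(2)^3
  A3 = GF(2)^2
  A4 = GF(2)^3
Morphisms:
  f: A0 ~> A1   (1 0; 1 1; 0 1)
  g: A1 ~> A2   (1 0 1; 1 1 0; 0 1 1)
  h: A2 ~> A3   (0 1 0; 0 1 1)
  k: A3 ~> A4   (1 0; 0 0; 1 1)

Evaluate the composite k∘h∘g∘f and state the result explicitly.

Answer: (0 1; 0 0; 1 0)

Derivation:
  e0=(1,0) f~>(1,1,0) g~>(1,0,1) h~>(0,1) k~>(0,0,1)
  e1=(0,1) f~>(0,1,1) g~>(1,1,0) h~>(1,1) k~>(1,0,0)
composite: (0 1; 0 0; 1 0)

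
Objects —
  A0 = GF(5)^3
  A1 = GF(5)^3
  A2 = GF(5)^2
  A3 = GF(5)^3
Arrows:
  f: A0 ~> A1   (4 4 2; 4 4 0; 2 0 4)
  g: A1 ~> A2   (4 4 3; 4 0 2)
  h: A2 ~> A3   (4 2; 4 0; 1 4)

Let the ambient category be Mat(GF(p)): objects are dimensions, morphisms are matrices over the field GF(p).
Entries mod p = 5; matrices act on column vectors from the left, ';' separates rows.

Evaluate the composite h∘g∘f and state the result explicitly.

Answer: (2 0 2; 2 3 0; 3 1 4)

Trace:
  e0=(1,0,0) f~>(4,4,2) g~>(3,0) h~>(2,2,3)
  e1=(0,1,0) f~>(4,4,0) g~>(2,1) h~>(0,3,1)
  e2=(0,0,1) f~>(2,0,4) g~>(0,1) h~>(2,0,4)
result: (2 0 2; 2 3 0; 3 1 4)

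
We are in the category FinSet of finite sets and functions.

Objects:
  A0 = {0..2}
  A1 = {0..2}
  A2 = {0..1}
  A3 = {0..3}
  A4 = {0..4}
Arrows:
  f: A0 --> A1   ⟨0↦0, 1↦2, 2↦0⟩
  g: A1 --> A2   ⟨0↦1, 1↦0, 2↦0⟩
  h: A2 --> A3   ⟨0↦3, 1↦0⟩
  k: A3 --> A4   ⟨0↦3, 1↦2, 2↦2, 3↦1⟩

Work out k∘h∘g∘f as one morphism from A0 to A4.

Answer: ⟨0↦3, 1↦1, 2↦3⟩

Derivation:
  0 f-->0 g-->1 h-->0 k-->3
  1 f-->2 g-->0 h-->3 k-->1
  2 f-->0 g-->1 h-->0 k-->3
composite: ⟨0↦3, 1↦1, 2↦3⟩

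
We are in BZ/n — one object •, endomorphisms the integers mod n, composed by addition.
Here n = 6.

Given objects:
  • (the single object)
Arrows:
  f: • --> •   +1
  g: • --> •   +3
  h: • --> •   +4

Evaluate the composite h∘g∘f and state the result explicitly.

  0 +1≡1 +3≡4 +4≡2  (mod 6)
result: +2

Answer: +2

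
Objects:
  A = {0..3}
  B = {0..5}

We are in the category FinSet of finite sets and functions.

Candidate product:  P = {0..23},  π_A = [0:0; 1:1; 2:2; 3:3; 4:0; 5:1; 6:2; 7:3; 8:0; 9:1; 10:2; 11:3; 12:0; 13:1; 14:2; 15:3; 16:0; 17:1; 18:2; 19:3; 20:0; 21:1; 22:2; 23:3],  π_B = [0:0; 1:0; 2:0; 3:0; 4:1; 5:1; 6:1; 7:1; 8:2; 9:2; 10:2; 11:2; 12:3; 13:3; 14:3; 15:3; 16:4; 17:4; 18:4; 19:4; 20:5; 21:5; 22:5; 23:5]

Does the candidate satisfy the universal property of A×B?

|A|·|B| = 4·6 = 24;  |P| = 24
Check the pairing map k ↦ (π_A(k), π_B(k)):
  0 : (0,0)
  1 : (1,0)
  2 : (2,0)
  3 : (3,0)
  4 : (0,1)
  5 : (1,1)
  6 : (2,1)
  7 : (3,1)
  8 : (0,2)
  9 : (1,2)
  10 : (2,2)
  11 : (3,2)
  12 : (0,3)
  13 : (1,3)
  14 : (2,3)
  15 : (3,3)
  16 : (0,4)
  17 : (1,4)
  18 : (2,4)
  19 : (3,4)
  20 : (0,5)
  21 : (1,5)
  22 : (2,5)
  23 : (3,5)
distinct pairs in image: 24 / 24 needed
  → bijection onto A×B; projections well-typed.

Answer: VALID PRODUCT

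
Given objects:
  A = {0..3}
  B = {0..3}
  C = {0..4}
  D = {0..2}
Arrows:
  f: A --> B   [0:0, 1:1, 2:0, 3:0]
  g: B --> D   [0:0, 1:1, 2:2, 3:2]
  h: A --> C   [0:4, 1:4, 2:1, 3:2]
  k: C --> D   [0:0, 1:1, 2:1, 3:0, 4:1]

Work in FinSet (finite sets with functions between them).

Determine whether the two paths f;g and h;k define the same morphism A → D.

Path 1 = f;g:
  0 f-->0 g-->0
  1 f-->1 g-->1
  2 f-->0 g-->0
  3 f-->0 g-->0
  composite₁ = [0:0, 1:1, 2:0, 3:0]
Path 2 = h;k:
  0 h-->4 k-->1
  1 h-->4 k-->1
  2 h-->1 k-->1
  3 h-->2 k-->1
  composite₂ = [0:1, 1:1, 2:1, 3:1]
Equal? distinct morphisms ✗

Answer: DOES NOT COMMUTE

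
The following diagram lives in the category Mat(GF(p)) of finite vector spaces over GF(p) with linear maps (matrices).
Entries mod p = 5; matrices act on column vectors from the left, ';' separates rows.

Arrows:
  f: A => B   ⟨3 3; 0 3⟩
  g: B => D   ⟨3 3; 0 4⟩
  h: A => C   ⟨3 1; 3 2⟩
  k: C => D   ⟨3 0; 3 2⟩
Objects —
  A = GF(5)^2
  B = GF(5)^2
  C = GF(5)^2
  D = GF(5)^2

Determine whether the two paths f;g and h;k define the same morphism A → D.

Path 1 = f;g:
  e0=(1,0) f=>(3,0) g=>(4,0)
  e1=(0,1) f=>(3,3) g=>(3,2)
  result₁ = ⟨4 3; 0 2⟩
Path 2 = h;k:
  e0=(1,0) h=>(3,3) k=>(4,0)
  e1=(0,1) h=>(1,2) k=>(3,2)
  result₂ = ⟨4 3; 0 2⟩
Equal? equal; square commutes

Answer: COMMUTES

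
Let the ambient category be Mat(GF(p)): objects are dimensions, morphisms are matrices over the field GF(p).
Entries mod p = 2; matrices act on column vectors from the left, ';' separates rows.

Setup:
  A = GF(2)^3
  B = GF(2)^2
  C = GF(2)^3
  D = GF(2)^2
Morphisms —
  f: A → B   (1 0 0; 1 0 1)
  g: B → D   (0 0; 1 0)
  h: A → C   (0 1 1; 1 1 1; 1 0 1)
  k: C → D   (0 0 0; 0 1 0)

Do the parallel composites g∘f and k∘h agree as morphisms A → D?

Along f;g (path 1):
  e0=[1,0,0] f→[1,1] g→[0,1]
  e1=[0,1,0] f→[0,0] g→[0,0]
  e2=[0,0,1] f→[0,1] g→[0,0]
  composite₁ = (0 0 0; 1 0 0)
Along h;k (path 2):
  e0=[1,0,0] h→[0,1,1] k→[0,1]
  e1=[0,1,0] h→[1,1,0] k→[0,1]
  e2=[0,0,1] h→[1,1,1] k→[0,1]
  composite₂ = (0 0 0; 1 1 1)
Equal? differ; not commutative

Answer: DOES NOT COMMUTE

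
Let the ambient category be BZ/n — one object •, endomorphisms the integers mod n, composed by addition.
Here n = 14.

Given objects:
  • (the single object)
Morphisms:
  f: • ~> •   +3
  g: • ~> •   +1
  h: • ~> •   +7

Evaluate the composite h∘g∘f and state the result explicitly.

Answer: +11

Work:
  0 +3≡3 +1≡4 +7≡11  (mod 14)
⟦path⟧: +11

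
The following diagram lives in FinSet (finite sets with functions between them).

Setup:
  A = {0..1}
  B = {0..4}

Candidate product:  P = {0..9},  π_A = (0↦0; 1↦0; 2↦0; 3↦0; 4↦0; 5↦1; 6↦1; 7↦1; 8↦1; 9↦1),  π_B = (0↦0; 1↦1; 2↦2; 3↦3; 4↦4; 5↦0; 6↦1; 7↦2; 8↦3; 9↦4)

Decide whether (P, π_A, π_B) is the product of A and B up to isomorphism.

|A|·|B| = 2·5 = 10;  |P| = 10
Check the pairing map k ↦ (π_A(k), π_B(k)):
  0 ↦ (0,0)
  1 ↦ (0,1)
  2 ↦ (0,2)
  3 ↦ (0,3)
  4 ↦ (0,4)
  5 ↦ (1,0)
  6 ↦ (1,1)
  7 ↦ (1,2)
  8 ↦ (1,3)
  9 ↦ (1,4)
distinct pairs in image: 10 / 10 needed
  → bijection onto A×B; projections well-typed.

Answer: VALID PRODUCT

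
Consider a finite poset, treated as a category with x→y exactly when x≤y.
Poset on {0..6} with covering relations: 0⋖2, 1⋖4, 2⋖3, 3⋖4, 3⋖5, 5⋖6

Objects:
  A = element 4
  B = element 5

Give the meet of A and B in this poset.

{x : x<=A ∧ x<=B} = {0,2,3}  (A=4, B=5)
  0 <= 3
  2 <= 3
  3 <= 3
glb = 3

Answer: A∧B = 3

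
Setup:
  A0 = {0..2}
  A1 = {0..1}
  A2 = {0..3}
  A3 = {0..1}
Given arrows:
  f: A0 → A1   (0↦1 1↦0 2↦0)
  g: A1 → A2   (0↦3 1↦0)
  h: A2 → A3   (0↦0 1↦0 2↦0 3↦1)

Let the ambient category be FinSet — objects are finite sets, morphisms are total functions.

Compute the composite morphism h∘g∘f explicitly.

  0 f→1 g→0 h→0
  1 f→0 g→3 h→1
  2 f→0 g→3 h→1
⟦path⟧: (0↦0 1↦1 2↦1)

Answer: (0↦0 1↦1 2↦1)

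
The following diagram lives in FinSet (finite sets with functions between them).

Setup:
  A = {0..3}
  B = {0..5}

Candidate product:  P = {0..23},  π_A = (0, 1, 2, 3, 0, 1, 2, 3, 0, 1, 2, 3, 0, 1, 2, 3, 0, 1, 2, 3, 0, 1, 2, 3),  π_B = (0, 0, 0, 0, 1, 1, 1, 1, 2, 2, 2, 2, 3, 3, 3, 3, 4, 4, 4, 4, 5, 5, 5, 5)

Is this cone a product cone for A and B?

Answer: VALID PRODUCT

Trace:
|A|·|B| = 4·6 = 24;  |P| = 24
Check the pairing map k ↦ (π_A(k), π_B(k)):
  0 ↦ (0,0)
  1 ↦ (1,0)
  2 ↦ (2,0)
  3 ↦ (3,0)
  4 ↦ (0,1)
  5 ↦ (1,1)
  6 ↦ (2,1)
  7 ↦ (3,1)
  8 ↦ (0,2)
  9 ↦ (1,2)
  10 ↦ (2,2)
  11 ↦ (3,2)
  12 ↦ (0,3)
  13 ↦ (1,3)
  14 ↦ (2,3)
  15 ↦ (3,3)
  16 ↦ (0,4)
  17 ↦ (1,4)
  18 ↦ (2,4)
  19 ↦ (3,4)
  20 ↦ (0,5)
  21 ↦ (1,5)
  22 ↦ (2,5)
  23 ↦ (3,5)
distinct pairs in image: 24 / 24 needed
  → bijection onto A×B; projections well-typed.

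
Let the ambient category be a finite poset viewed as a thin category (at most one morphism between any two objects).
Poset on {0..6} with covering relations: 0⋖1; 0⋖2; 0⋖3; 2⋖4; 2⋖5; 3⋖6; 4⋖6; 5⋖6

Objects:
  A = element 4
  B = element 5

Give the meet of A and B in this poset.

{x : x≤A ∧ x≤B} = {0,2}  (A=4, B=5)
  0 ≤ 2
  2 ≤ 2
glb = 2

Answer: A∧B = 2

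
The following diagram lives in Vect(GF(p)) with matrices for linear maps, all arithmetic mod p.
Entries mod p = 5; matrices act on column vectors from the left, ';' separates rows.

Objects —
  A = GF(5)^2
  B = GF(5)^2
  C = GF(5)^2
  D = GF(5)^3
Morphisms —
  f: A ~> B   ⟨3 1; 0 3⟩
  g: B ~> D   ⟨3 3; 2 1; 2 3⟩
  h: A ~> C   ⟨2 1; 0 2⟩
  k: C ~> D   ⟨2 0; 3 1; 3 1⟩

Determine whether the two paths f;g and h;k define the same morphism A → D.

Answer: DOES NOT COMMUTE

Trace:
Along f;g (path 1):
  e0=[1,0] f~>[3,0] g~>[4,1,1]
  e1=[0,1] f~>[1,3] g~>[2,0,1]
  ⟦path⟧₁ = ⟨4 2; 1 0; 1 1⟩
Along h;k (path 2):
  e0=[1,0] h~>[2,0] k~>[4,1,1]
  e1=[0,1] h~>[1,2] k~>[2,0,0]
  ⟦path⟧₂ = ⟨4 2; 1 0; 1 0⟩
Equal? NO — does not commute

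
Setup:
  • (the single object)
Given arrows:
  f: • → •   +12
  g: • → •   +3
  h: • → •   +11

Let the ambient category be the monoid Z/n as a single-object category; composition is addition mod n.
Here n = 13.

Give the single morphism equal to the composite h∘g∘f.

Answer: +0

Trace:
  0 +12≡12 +3≡2 +11≡0  (mod 13)
result: +0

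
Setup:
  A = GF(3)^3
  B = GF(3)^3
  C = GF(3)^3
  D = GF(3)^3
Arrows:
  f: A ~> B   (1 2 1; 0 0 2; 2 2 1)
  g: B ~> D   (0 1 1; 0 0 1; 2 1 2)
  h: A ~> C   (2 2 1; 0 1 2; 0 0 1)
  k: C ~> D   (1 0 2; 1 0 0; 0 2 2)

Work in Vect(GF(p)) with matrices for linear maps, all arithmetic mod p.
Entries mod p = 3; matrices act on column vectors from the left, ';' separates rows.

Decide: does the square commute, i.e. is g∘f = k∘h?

Path 1 = f;g:
  e0=[1,0,0] f~>[1,0,2] g~>[2,2,0]
  e1=[0,1,0] f~>[2,0,2] g~>[2,2,2]
  e2=[0,0,1] f~>[1,2,1] g~>[0,1,0]
  ⟦path⟧₁ = (2 2 0; 2 2 1; 0 2 0)
Path 2 = h;k:
  e0=[1,0,0] h~>[2,0,0] k~>[2,2,0]
  e1=[0,1,0] h~>[2,1,0] k~>[2,2,2]
  e2=[0,0,1] h~>[1,2,1] k~>[0,1,0]
  ⟦path⟧₂ = (2 2 0; 2 2 1; 0 2 0)
Equal? equal; square commutes

Answer: COMMUTES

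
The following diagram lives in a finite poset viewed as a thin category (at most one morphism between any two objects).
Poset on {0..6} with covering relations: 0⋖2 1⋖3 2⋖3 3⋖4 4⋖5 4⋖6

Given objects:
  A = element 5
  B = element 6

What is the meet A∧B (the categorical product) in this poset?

Answer: A∧B = 4

Derivation:
Lower bounds of A=5 and B=6: {0,1,2,3,4}
  0 ≤ 4
  1 ≤ 4
  2 ≤ 4
  3 ≤ 4
  4 ≤ 4
glb = 4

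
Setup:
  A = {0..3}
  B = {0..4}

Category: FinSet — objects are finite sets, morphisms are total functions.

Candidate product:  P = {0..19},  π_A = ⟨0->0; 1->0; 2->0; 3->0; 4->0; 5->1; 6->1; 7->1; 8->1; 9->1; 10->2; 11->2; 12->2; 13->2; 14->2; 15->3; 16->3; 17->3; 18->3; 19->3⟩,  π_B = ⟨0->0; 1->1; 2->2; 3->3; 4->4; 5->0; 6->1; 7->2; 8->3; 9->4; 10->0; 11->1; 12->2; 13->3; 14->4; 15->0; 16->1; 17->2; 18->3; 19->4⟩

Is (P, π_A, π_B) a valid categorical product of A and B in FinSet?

|A|·|B| = 4·5 = 20;  |P| = 20
Check the pairing map k ↦ (π_A(k), π_B(k)):
  0 -> (0,0)
  1 -> (0,1)
  2 -> (0,2)
  3 -> (0,3)
  4 -> (0,4)
  5 -> (1,0)
  6 -> (1,1)
  7 -> (1,2)
  8 -> (1,3)
  9 -> (1,4)
  10 -> (2,0)
  11 -> (2,1)
  12 -> (2,2)
  13 -> (2,3)
  14 -> (2,4)
  15 -> (3,0)
  16 -> (3,1)
  17 -> (3,2)
  18 -> (3,3)
  19 -> (3,4)
distinct pairs in image: 20 / 20 needed
  → bijection onto A×B; projections well-typed.

Answer: VALID PRODUCT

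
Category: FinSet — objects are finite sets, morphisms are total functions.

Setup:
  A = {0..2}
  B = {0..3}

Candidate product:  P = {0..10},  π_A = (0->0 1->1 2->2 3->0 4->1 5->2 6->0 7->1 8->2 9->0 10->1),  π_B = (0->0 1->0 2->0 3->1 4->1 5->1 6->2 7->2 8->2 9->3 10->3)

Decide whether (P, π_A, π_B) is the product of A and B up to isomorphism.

Answer: NOT A VALID PRODUCT — |P|=11 ≠ |A|·|B|=12

Work:
|A|·|B| = 3·4 = 12;  |P| = 11
  → cardinalities differ; no bijection possible.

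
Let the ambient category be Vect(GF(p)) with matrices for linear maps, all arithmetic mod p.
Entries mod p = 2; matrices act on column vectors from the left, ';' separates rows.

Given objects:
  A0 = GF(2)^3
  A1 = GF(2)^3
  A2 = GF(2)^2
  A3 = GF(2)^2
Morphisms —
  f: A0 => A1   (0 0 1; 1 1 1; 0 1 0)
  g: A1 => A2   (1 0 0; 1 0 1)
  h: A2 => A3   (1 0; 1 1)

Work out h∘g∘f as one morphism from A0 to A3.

Answer: (0 0 1; 0 1 0)

Trace:
  e0=[1,0,0] f=>[0,1,0] g=>[0,0] h=>[0,0]
  e1=[0,1,0] f=>[0,1,1] g=>[0,1] h=>[0,1]
  e2=[0,0,1] f=>[1,1,0] g=>[1,1] h=>[1,0]
⟦path⟧: (0 0 1; 0 1 0)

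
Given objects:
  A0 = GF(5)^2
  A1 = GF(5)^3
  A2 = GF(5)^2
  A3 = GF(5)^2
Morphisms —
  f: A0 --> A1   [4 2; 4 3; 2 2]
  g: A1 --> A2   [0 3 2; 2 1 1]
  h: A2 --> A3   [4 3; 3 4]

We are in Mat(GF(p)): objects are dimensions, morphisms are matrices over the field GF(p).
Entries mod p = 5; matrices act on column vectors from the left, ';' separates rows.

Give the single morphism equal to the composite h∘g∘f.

Answer: [1 4; 4 0]

Derivation:
  e0=[1,0] f-->[4,4,2] g-->[1,4] h-->[1,4]
  e1=[0,1] f-->[2,3,2] g-->[3,4] h-->[4,0]
⟦path⟧: [1 4; 4 0]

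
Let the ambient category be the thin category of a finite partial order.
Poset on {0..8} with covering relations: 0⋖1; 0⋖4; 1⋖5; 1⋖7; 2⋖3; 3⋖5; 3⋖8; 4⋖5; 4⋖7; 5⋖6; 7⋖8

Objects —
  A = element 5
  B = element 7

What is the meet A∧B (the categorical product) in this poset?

Common predecessors of 5,7: {0,1,4}
  maximal lower bounds 1 and 4 are incomparable: neither 1≤4 nor 4≤1
→ no greatest lower bound exists

Answer: NO MEET EXISTS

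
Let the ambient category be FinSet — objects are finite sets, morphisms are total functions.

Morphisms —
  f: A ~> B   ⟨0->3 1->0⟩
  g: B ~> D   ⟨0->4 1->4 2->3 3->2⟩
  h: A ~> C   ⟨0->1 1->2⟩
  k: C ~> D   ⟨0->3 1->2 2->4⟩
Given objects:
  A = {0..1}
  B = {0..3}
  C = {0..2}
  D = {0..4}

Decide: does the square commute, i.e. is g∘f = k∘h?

Answer: COMMUTES

Trace:
Path 1 = f;g:
  0 f~>3 g~>2
  1 f~>0 g~>4
  composite₁ = ⟨0->2 1->4⟩
Path 2 = h;k:
  0 h~>1 k~>2
  1 h~>2 k~>4
  composite₂ = ⟨0->2 1->4⟩
Equal? same morphism ✓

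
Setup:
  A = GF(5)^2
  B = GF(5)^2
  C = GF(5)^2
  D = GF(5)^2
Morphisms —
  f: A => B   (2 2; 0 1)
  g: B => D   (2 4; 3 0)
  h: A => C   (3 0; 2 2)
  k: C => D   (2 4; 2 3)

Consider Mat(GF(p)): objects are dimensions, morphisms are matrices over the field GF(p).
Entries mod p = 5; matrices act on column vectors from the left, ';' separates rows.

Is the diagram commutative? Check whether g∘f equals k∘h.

Answer: DOES NOT COMMUTE

Derivation:
Along f;g (path 1):
  e0=(1,0) f=>(2,0) g=>(4,1)
  e1=(0,1) f=>(2,1) g=>(3,1)
  composite₁ = (4 3; 1 1)
Along h;k (path 2):
  e0=(1,0) h=>(3,2) k=>(4,2)
  e1=(0,1) h=>(0,2) k=>(3,1)
  composite₂ = (4 3; 2 1)
Equal? NO — does not commute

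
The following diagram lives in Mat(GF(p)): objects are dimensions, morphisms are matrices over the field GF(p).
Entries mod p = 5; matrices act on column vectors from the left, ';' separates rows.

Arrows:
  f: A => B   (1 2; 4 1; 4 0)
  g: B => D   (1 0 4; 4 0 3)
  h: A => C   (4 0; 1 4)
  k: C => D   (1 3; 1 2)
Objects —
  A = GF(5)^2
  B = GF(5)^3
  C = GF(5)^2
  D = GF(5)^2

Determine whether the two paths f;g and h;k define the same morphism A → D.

Path 1 = f;g:
  e0=[1,0] f=>[1,4,4] g=>[2,1]
  e1=[0,1] f=>[2,1,0] g=>[2,3]
  result₁ = (2 2; 1 3)
Path 2 = h;k:
  e0=[1,0] h=>[4,1] k=>[2,1]
  e1=[0,1] h=>[0,4] k=>[2,3]
  result₂ = (2 2; 1 3)
Equal? equal; square commutes

Answer: COMMUTES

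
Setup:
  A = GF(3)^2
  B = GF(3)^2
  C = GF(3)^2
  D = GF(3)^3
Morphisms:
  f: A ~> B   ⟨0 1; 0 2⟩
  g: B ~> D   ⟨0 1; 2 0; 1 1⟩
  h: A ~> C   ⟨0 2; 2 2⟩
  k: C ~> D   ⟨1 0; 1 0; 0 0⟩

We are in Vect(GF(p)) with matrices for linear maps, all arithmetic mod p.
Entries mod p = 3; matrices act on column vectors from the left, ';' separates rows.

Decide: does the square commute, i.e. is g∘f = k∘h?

Answer: COMMUTES

Derivation:
Along f;g (path 1):
  e0=[1,0] f~>[0,0] g~>[0,0,0]
  e1=[0,1] f~>[1,2] g~>[2,2,0]
  composite₁ = ⟨0 2; 0 2; 0 0⟩
Along h;k (path 2):
  e0=[1,0] h~>[0,2] k~>[0,0,0]
  e1=[0,1] h~>[2,2] k~>[2,2,0]
  composite₂ = ⟨0 2; 0 2; 0 0⟩
Equal? YES — commutes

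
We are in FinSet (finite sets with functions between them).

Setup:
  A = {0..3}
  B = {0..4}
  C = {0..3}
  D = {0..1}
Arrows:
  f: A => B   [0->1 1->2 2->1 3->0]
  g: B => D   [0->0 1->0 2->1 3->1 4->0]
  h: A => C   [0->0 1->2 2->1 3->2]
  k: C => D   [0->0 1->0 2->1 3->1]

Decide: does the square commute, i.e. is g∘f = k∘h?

Answer: DOES NOT COMMUTE

Derivation:
1) trace f;g:
  0 f=>1 g=>0
  1 f=>2 g=>1
  2 f=>1 g=>0
  3 f=>0 g=>0
  ⟦path⟧₁ = [0->0 1->1 2->0 3->0]
2) trace h;k:
  0 h=>0 k=>0
  1 h=>2 k=>1
  2 h=>1 k=>0
  3 h=>2 k=>1
  ⟦path⟧₂ = [0->0 1->1 2->0 3->1]
Equal? NO — does not commute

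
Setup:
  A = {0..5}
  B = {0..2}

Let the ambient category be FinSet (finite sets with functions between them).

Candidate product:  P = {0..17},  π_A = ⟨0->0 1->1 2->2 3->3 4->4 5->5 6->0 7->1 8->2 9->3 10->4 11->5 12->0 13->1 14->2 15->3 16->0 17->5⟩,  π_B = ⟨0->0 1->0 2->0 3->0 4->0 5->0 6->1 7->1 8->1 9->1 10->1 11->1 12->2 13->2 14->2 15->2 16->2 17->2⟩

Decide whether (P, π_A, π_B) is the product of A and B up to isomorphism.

Answer: NOT A VALID PRODUCT — duplicate pair at indices 12,16

Work:
|A|·|B| = 6·3 = 18;  |P| = 18
Check the pairing map k ↦ (π_A(k), π_B(k)):
  0 -> (0,0)
  1 -> (1,0)
  2 -> (2,0)
  3 -> (3,0)
  4 -> (4,0)
  5 -> (5,0)
  6 -> (0,1)
  7 -> (1,1)
  8 -> (2,1)
  9 -> (3,1)
  10 -> (4,1)
  11 -> (5,1)
  12 -> (0,2)
  13 -> (1,2)
  14 -> (2,2)
  15 -> (3,2)
  16 -> (0,2)  ✗ repeats pair of k=12
  17 -> (5,2)
distinct pairs in image: 17 / 18 needed
  → (0,2) hit at k=12 and k=16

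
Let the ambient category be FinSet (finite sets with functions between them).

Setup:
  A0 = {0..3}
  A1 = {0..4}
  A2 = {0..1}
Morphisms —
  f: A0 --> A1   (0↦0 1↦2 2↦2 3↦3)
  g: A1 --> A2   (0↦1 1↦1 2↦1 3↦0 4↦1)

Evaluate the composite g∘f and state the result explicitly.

  0 f-->0 g-->1
  1 f-->2 g-->1
  2 f-->2 g-->1
  3 f-->3 g-->0
result: (0↦1 1↦1 2↦1 3↦0)

Answer: (0↦1 1↦1 2↦1 3↦0)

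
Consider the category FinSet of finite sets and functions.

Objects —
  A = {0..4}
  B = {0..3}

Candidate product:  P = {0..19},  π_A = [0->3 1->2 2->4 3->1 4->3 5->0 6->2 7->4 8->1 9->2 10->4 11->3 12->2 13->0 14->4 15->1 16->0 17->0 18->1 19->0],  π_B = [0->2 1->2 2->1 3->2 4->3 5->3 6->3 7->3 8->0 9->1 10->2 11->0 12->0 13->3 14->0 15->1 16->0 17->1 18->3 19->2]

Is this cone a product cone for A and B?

Answer: NOT A VALID PRODUCT — duplicate pair at indices 13,5

Derivation:
|A|·|B| = 5·4 = 20;  |P| = 20
Check the pairing map k ↦ (π_A(k), π_B(k)):
  0 -> (3,2)
  1 -> (2,2)
  2 -> (4,1)
  3 -> (1,2)
  4 -> (3,3)
  5 -> (0,3)
  6 -> (2,3)
  7 -> (4,3)
  8 -> (1,0)
  9 -> (2,1)
  10 -> (4,2)
  11 -> (3,0)
  12 -> (2,0)
  13 -> (0,3)  ✗ repeats pair of k=5
  14 -> (4,0)
  15 -> (1,1)
  16 -> (0,0)
  17 -> (0,1)
  18 -> (1,3)
  19 -> (0,2)
distinct pairs in image: 19 / 20 needed
  → (0,3) hit at k=5 and k=13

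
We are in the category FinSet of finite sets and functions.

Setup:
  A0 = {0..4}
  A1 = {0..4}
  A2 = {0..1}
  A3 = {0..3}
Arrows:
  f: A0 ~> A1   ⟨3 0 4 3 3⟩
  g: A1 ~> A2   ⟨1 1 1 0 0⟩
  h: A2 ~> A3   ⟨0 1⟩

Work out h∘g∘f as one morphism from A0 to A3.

Answer: ⟨0 1 0 0 0⟩

Work:
  0 f~>3 g~>0 h~>0
  1 f~>0 g~>1 h~>1
  2 f~>4 g~>0 h~>0
  3 f~>3 g~>0 h~>0
  4 f~>3 g~>0 h~>0
result: ⟨0 1 0 0 0⟩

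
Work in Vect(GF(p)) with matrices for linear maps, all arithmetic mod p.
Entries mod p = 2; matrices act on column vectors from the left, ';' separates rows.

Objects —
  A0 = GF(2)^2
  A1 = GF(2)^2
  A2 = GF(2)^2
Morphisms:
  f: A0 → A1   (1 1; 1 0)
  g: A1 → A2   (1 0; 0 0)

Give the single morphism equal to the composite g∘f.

  e0=[1,0] f→[1,1] g→[1,0]
  e1=[0,1] f→[1,0] g→[1,0]
result: (1 1; 0 0)

Answer: (1 1; 0 0)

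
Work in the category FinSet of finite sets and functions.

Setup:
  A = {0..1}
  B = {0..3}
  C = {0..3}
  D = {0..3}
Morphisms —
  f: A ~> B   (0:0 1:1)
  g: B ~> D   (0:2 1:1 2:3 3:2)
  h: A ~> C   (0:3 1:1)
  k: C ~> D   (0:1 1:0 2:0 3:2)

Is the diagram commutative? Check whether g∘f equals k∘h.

1) trace f;g:
  0 f~>0 g~>2
  1 f~>1 g~>1
  ⟦path⟧₁ = (0:2 1:1)
2) trace h;k:
  0 h~>3 k~>2
  1 h~>1 k~>0
  ⟦path⟧₂ = (0:2 1:0)
Equal? NO — does not commute

Answer: DOES NOT COMMUTE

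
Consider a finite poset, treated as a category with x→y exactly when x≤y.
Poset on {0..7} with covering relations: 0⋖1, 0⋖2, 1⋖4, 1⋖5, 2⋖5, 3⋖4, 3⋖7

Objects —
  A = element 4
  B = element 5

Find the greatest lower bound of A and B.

Common predecessors of 4,5: {0,1}
  0 ⊑ 1
  1 ⊑ 1
glb = 1

Answer: A∧B = 1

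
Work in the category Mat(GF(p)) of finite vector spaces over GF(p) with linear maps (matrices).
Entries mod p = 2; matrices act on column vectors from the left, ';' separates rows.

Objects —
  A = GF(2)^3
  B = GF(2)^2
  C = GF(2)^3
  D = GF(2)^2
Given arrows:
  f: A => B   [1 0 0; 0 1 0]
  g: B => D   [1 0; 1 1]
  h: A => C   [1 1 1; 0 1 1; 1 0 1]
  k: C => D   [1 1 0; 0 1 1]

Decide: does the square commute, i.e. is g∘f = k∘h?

1) trace f;g:
  e0=(1,0,0) f=>(1,0) g=>(1,1)
  e1=(0,1,0) f=>(0,1) g=>(0,1)
  e2=(0,0,1) f=>(0,0) g=>(0,0)
  composite₁ = [1 0 0; 1 1 0]
2) trace h;k:
  e0=(1,0,0) h=>(1,0,1) k=>(1,1)
  e1=(0,1,0) h=>(1,1,0) k=>(0,1)
  e2=(0,0,1) h=>(1,1,1) k=>(0,0)
  composite₂ = [1 0 0; 1 1 0]
Equal? equal; square commutes

Answer: COMMUTES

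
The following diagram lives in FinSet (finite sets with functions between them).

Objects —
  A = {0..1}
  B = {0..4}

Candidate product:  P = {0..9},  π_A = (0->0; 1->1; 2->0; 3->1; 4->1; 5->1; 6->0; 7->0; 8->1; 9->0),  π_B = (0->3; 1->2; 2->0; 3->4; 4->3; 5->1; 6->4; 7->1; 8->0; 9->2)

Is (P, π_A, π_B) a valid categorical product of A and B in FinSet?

|A|·|B| = 2·5 = 10;  |P| = 10
Check the pairing map k ↦ (π_A(k), π_B(k)):
  0 -> (0,3)
  1 -> (1,2)
  2 -> (0,0)
  3 -> (1,4)
  4 -> (1,3)
  5 -> (1,1)
  6 -> (0,4)
  7 -> (0,1)
  8 -> (1,0)
  9 -> (0,2)
distinct pairs in image: 10 / 10 needed
  → bijection onto A×B; projections well-typed.

Answer: VALID PRODUCT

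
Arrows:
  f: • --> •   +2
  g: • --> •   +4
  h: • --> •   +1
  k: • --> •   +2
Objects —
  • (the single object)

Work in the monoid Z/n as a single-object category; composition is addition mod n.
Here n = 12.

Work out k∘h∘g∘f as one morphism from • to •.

Answer: +9

Trace:
  0 +2≡2 +4≡6 +1≡7 +2≡9  (mod 12)
composite: +9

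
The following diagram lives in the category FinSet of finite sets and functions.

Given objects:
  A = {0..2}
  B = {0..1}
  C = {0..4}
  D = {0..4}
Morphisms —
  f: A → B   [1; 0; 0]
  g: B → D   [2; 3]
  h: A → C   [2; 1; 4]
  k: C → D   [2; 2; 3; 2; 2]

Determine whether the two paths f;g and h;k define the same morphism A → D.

Answer: COMMUTES

Work:
1) trace f;g:
  0 f→1 g→3
  1 f→0 g→2
  2 f→0 g→2
  ⟦path⟧₁ = [3; 2; 2]
2) trace h;k:
  0 h→2 k→3
  1 h→1 k→2
  2 h→4 k→2
  ⟦path⟧₂ = [3; 2; 2]
Equal? equal; square commutes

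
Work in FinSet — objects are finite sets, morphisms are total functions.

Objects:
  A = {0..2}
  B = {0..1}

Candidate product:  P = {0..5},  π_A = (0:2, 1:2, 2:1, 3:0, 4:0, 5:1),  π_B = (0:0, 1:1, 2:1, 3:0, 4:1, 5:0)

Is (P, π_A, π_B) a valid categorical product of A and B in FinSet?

|A|·|B| = 3·2 = 6;  |P| = 6
Check the pairing map k ↦ (π_A(k), π_B(k)):
  0 : (2,0)
  1 : (2,1)
  2 : (1,1)
  3 : (0,0)
  4 : (0,1)
  5 : (1,0)
distinct pairs in image: 6 / 6 needed
  → bijection onto A×B; projections well-typed.

Answer: VALID PRODUCT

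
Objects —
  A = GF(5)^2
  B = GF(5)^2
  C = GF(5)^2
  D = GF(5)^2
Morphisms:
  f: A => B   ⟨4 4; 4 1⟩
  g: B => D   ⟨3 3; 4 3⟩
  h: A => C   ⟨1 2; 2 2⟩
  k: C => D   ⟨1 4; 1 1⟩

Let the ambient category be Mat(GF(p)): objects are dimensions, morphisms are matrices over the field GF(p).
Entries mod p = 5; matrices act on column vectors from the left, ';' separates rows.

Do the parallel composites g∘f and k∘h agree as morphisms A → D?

1) trace f;g:
  e0=[1,0] f=>[4,4] g=>[4,3]
  e1=[0,1] f=>[4,1] g=>[0,4]
  composite₁ = ⟨4 0; 3 4⟩
2) trace h;k:
  e0=[1,0] h=>[1,2] k=>[4,3]
  e1=[0,1] h=>[2,2] k=>[0,4]
  composite₂ = ⟨4 0; 3 4⟩
Equal? equal; square commutes

Answer: COMMUTES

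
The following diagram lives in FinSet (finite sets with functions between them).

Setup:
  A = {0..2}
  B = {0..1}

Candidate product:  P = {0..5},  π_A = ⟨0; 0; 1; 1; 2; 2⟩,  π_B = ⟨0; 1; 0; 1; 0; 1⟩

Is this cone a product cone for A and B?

|A|·|B| = 3·2 = 6;  |P| = 6
Check the pairing map k ↦ (π_A(k), π_B(k)):
  0 ↦ (0,0)
  1 ↦ (0,1)
  2 ↦ (1,0)
  3 ↦ (1,1)
  4 ↦ (2,0)
  5 ↦ (2,1)
distinct pairs in image: 6 / 6 needed
  → bijection onto A×B; projections well-typed.

Answer: VALID PRODUCT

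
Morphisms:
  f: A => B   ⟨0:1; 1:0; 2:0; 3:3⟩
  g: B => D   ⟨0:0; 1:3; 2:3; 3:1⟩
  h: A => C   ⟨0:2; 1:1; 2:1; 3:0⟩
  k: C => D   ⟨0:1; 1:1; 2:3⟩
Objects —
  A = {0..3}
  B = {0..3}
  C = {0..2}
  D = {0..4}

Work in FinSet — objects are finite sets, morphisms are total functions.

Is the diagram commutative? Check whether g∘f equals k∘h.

1) trace f;g:
  0 f=>1 g=>3
  1 f=>0 g=>0
  2 f=>0 g=>0
  3 f=>3 g=>1
  composite₁ = ⟨0:3; 1:0; 2:0; 3:1⟩
2) trace h;k:
  0 h=>2 k=>3
  1 h=>1 k=>1
  2 h=>1 k=>1
  3 h=>0 k=>1
  composite₂ = ⟨0:3; 1:1; 2:1; 3:1⟩
Equal? NO — does not commute

Answer: DOES NOT COMMUTE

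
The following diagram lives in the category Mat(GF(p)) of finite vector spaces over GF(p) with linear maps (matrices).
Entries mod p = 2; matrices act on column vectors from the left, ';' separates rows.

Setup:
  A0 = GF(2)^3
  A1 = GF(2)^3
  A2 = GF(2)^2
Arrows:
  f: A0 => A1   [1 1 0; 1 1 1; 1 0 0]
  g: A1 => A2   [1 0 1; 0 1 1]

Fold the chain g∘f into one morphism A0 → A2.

Answer: [0 1 0; 0 1 1]

Work:
  e0=[1,0,0] f=>[1,1,1] g=>[0,0]
  e1=[0,1,0] f=>[1,1,0] g=>[1,1]
  e2=[0,0,1] f=>[0,1,0] g=>[0,1]
composite: [0 1 0; 0 1 1]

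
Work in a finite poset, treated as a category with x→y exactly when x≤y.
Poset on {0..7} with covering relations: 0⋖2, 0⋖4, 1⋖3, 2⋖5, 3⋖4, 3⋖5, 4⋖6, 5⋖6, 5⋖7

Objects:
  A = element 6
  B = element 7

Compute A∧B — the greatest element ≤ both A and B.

Answer: A∧B = 5

Derivation:
Common predecessors of 6,7: {0,1,2,3,5}
  0 ⊑ 5
  1 ⊑ 5
  2 ⊑ 5
  3 ⊑ 5
  5 ⊑ 5
glb = 5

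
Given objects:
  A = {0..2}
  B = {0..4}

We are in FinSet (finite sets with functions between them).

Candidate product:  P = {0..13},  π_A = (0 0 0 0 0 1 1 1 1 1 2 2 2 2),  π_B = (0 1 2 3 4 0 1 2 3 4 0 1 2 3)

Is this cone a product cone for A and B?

|A|·|B| = 3·5 = 15;  |P| = 14
  → cardinalities differ; no bijection possible.

Answer: NOT A VALID PRODUCT — |P|=14 ≠ |A|·|B|=15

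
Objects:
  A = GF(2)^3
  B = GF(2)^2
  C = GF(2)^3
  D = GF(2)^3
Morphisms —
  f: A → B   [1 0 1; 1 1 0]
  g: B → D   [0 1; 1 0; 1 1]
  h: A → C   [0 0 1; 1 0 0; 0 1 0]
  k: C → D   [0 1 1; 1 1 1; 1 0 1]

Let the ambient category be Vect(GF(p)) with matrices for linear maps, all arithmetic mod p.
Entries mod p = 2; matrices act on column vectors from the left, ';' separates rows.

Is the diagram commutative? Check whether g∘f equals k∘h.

Answer: DOES NOT COMMUTE

Work:
1) trace f;g:
  e0=(1,0,0) f→(1,1) g→(1,1,0)
  e1=(0,1,0) f→(0,1) g→(1,0,1)
  e2=(0,0,1) f→(1,0) g→(0,1,1)
  ⟦path⟧₁ = [1 1 0; 1 0 1; 0 1 1]
2) trace h;k:
  e0=(1,0,0) h→(0,1,0) k→(1,1,0)
  e1=(0,1,0) h→(0,0,1) k→(1,1,1)
  e2=(0,0,1) h→(1,0,0) k→(0,1,1)
  ⟦path⟧₂ = [1 1 0; 1 1 1; 0 1 1]
Equal? distinct morphisms ✗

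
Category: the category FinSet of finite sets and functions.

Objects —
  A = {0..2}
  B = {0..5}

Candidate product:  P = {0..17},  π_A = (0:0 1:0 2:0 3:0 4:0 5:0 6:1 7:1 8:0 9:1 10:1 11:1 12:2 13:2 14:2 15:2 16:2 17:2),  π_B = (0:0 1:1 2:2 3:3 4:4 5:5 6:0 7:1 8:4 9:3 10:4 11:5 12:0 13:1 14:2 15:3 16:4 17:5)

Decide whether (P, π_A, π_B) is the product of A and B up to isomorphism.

Answer: NOT A VALID PRODUCT — duplicate pair at indices 4,8

Work:
|A|·|B| = 3·6 = 18;  |P| = 18
Check the pairing map k ↦ (π_A(k), π_B(k)):
  0 : (0,0)
  1 : (0,1)
  2 : (0,2)
  3 : (0,3)
  4 : (0,4)
  5 : (0,5)
  6 : (1,0)
  7 : (1,1)
  8 : (0,4)  ✗ repeats pair of k=4
  9 : (1,3)
  10 : (1,4)
  11 : (1,5)
  12 : (2,0)
  13 : (2,1)
  14 : (2,2)
  15 : (2,3)
  16 : (2,4)
  17 : (2,5)
distinct pairs in image: 17 / 18 needed
  → (0,4) hit at k=4 and k=8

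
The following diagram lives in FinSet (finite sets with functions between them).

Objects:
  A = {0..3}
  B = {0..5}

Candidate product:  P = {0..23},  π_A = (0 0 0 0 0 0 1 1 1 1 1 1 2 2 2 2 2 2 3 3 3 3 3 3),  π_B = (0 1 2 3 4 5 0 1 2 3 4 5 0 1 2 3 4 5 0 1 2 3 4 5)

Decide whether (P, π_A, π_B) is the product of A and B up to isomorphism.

|A|·|B| = 4·6 = 24;  |P| = 24
Check the pairing map k ↦ (π_A(k), π_B(k)):
  0 -> (0,0)
  1 -> (0,1)
  2 -> (0,2)
  3 -> (0,3)
  4 -> (0,4)
  5 -> (0,5)
  6 -> (1,0)
  7 -> (1,1)
  8 -> (1,2)
  9 -> (1,3)
  10 -> (1,4)
  11 -> (1,5)
  12 -> (2,0)
  13 -> (2,1)
  14 -> (2,2)
  15 -> (2,3)
  16 -> (2,4)
  17 -> (2,5)
  18 -> (3,0)
  19 -> (3,1)
  20 -> (3,2)
  21 -> (3,3)
  22 -> (3,4)
  23 -> (3,5)
distinct pairs in image: 24 / 24 needed
  → bijection onto A×B; projections well-typed.

Answer: VALID PRODUCT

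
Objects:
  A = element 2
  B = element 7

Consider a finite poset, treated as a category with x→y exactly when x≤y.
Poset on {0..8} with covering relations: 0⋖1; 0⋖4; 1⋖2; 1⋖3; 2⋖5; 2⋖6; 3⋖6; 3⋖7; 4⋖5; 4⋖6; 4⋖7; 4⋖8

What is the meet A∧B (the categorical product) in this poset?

{x : x⊑A ∧ x⊑B} = {0,1}  (A=2, B=7)
  0 ⊑ 1
  1 ⊑ 1
glb = 1

Answer: A∧B = 1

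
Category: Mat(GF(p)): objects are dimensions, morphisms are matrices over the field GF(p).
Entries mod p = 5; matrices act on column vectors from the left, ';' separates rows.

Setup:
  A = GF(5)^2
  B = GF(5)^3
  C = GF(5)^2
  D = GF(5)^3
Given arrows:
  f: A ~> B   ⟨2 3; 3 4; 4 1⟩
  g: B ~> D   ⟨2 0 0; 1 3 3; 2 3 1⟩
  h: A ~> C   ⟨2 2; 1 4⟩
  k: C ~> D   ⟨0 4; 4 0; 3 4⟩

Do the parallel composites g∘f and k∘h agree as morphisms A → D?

1) trace f;g:
  e0=(1,0) f~>(2,3,4) g~>(4,3,2)
  e1=(0,1) f~>(3,4,1) g~>(1,3,4)
  composite₁ = ⟨4 1; 3 3; 2 4⟩
2) trace h;k:
  e0=(1,0) h~>(2,1) k~>(4,3,0)
  e1=(0,1) h~>(2,4) k~>(1,3,2)
  composite₂ = ⟨4 1; 3 3; 0 2⟩
Equal? distinct morphisms ✗

Answer: DOES NOT COMMUTE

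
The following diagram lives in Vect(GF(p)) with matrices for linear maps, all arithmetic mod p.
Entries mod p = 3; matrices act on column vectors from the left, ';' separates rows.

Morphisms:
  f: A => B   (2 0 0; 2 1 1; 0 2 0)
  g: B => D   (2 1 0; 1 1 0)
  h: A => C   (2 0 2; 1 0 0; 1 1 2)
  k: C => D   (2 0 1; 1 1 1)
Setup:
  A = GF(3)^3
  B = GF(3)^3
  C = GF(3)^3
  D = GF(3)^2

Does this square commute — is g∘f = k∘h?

Along f;g (path 1):
  e0=(1,0,0) f=>(2,2,0) g=>(0,1)
  e1=(0,1,0) f=>(0,1,2) g=>(1,1)
  e2=(0,0,1) f=>(0,1,0) g=>(1,1)
  result₁ = (0 1 1; 1 1 1)
Along h;k (path 2):
  e0=(1,0,0) h=>(2,1,1) k=>(2,1)
  e1=(0,1,0) h=>(0,0,1) k=>(1,1)
  e2=(0,0,1) h=>(2,0,2) k=>(0,1)
  result₂ = (2 1 0; 1 1 1)
Equal? distinct morphisms ✗

Answer: DOES NOT COMMUTE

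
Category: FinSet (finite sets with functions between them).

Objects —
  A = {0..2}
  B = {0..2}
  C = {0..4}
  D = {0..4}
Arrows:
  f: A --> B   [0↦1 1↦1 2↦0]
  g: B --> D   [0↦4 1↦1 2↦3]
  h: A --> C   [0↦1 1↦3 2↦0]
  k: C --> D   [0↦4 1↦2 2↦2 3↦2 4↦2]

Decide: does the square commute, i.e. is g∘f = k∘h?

Answer: DOES NOT COMMUTE

Derivation:
Path 1 = f;g:
  0 f-->1 g-->1
  1 f-->1 g-->1
  2 f-->0 g-->4
  composite₁ = [0↦1 1↦1 2↦4]
Path 2 = h;k:
  0 h-->1 k-->2
  1 h-->3 k-->2
  2 h-->0 k-->4
  composite₂ = [0↦2 1↦2 2↦4]
Equal? differ; not commutative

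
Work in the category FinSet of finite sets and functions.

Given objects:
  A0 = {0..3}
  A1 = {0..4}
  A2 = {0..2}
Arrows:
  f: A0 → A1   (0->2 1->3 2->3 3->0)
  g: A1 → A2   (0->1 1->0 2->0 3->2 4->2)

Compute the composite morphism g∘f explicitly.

  0 f→2 g→0
  1 f→3 g→2
  2 f→3 g→2
  3 f→0 g→1
⟦path⟧: (0->0 1->2 2->2 3->1)

Answer: (0->0 1->2 2->2 3->1)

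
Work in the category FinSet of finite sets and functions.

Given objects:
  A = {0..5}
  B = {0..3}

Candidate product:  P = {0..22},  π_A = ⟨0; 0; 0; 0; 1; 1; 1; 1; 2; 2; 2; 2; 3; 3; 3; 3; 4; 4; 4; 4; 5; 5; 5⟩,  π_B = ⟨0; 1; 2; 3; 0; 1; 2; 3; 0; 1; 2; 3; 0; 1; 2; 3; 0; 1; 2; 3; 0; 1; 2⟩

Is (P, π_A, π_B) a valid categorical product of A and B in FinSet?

Answer: NOT A VALID PRODUCT — |P|=23 ≠ |A|·|B|=24

Work:
|A|·|B| = 6·4 = 24;  |P| = 23
  → cardinalities differ; no bijection possible.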